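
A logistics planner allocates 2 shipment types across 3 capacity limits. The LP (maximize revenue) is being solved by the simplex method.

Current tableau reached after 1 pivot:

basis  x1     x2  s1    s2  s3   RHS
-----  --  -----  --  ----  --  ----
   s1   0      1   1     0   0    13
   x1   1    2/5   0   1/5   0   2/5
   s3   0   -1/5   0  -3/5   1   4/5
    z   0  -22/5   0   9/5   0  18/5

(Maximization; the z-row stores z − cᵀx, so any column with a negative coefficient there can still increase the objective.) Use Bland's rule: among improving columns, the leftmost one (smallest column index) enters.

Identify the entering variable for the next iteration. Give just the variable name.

Objective-row coefficients: x1: 0, x2: -22/5, s1: 0, s2: 9/5, s3: 0.
Improving columns: x2. Bland's rule picks the smallest column index → x2.

x2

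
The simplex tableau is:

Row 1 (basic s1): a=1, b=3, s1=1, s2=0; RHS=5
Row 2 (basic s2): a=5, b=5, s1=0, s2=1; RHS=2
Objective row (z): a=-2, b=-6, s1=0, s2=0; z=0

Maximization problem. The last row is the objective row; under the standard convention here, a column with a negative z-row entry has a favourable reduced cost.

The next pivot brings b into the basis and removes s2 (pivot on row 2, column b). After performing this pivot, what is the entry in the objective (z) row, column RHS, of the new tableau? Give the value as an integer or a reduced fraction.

12/5

Pivot element is row 2, column b: 5.
Normalize row 2: new (row 2, RHS) = 2/5 = 2/5.
z-row ← z-row − (-6)·(new row 2): 0 − (-6)·(2/5) = 12/5.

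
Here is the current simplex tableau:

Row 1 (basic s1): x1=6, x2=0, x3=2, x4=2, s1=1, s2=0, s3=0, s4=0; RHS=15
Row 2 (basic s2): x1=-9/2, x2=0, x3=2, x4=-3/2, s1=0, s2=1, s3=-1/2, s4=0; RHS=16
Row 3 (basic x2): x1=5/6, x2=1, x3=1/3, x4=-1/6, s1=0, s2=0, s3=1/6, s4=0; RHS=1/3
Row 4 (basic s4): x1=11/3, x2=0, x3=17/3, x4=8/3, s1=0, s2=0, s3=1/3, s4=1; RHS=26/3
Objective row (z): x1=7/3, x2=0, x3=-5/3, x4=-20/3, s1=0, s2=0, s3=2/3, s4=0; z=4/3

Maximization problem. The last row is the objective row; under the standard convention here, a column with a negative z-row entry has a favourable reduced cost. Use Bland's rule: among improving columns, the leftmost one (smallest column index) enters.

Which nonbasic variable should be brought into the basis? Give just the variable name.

Objective-row coefficients: x1: 7/3, x2: 0, x3: -5/3, x4: -20/3, s1: 0, s2: 0, s3: 2/3, s4: 0.
Improving columns: x3, x4. Bland's rule picks the smallest column index → x3.

x3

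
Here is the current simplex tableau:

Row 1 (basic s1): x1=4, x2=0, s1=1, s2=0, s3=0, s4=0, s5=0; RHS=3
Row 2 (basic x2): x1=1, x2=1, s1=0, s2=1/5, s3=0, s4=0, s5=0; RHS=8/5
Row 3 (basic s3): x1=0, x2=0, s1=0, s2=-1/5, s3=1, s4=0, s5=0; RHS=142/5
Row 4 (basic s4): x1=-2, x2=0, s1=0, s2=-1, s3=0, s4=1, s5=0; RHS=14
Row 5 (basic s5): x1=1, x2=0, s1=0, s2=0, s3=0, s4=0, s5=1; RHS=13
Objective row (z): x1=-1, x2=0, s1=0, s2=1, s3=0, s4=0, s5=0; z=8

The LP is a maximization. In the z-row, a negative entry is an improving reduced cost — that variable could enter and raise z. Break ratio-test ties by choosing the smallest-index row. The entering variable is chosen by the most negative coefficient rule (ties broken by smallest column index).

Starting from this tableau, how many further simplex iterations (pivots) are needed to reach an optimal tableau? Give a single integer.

pivot: x1 in, s1 out → z = 35/4
No improving column remains; optimal.

1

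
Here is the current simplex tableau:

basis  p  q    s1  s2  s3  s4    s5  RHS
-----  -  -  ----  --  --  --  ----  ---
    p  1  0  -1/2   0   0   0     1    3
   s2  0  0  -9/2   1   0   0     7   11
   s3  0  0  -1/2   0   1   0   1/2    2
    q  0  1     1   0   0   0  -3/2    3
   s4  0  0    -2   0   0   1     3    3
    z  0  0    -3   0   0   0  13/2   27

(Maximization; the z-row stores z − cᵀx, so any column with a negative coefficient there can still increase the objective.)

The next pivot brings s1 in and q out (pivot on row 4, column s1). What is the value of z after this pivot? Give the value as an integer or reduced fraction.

Minimum ratio for s1: 3/1 = 3.
z changes by −(z-row coeff of s1)·ratio = −(-3)·3 = 9.
New z = 27 + 9 = 36.

36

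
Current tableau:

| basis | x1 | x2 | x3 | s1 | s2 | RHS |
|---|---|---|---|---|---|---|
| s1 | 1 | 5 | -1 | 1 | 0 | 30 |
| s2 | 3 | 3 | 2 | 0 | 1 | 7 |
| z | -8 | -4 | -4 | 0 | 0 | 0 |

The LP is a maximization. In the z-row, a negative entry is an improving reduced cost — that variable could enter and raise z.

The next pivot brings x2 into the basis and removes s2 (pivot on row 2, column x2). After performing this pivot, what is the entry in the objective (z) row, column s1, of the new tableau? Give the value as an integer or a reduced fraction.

0

Pivot element is row 2, column x2: 3.
Normalize row 2: new (row 2, s1) = 0/3 = 0.
z-row ← z-row − (-4)·(new row 2): 0 − (-4)·0 = 0.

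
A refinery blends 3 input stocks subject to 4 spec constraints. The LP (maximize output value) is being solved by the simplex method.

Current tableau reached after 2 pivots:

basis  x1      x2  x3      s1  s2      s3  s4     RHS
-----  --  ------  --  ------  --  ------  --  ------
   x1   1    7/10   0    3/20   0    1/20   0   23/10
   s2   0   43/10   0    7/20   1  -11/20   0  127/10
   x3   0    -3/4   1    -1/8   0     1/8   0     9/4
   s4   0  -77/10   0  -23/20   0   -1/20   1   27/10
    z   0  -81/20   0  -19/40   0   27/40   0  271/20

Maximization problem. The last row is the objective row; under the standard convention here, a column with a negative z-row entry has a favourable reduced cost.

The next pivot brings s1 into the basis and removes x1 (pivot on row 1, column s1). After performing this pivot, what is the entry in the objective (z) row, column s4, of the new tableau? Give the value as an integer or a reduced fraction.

Pivot element is row 1, column s1: 3/20.
Normalize row 1: new (row 1, s4) = 0/(3/20) = 0.
z-row ← z-row − (-19/40)·(new row 1): 0 − (-19/40)·0 = 0.

0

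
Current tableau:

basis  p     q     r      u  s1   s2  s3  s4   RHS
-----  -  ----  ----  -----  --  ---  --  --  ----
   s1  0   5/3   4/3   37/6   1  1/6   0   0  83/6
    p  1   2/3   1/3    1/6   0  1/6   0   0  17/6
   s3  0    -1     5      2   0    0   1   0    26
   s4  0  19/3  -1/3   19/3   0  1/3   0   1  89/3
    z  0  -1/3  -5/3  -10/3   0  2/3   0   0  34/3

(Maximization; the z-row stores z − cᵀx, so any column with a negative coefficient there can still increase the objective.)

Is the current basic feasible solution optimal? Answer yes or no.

no

Column q has objective-row coefficient -1/3, which is negative; an improving pivot exists, so not yet optimal.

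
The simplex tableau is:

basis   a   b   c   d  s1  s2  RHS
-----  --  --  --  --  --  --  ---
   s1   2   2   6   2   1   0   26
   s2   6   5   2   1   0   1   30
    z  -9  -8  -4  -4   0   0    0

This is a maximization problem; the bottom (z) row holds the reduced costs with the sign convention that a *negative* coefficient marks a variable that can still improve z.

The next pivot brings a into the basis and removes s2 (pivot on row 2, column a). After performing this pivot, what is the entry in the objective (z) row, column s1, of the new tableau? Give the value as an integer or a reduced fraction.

Pivot element is row 2, column a: 6.
Normalize row 2: new (row 2, s1) = 0/6 = 0.
z-row ← z-row − (-9)·(new row 2): 0 − (-9)·0 = 0.

0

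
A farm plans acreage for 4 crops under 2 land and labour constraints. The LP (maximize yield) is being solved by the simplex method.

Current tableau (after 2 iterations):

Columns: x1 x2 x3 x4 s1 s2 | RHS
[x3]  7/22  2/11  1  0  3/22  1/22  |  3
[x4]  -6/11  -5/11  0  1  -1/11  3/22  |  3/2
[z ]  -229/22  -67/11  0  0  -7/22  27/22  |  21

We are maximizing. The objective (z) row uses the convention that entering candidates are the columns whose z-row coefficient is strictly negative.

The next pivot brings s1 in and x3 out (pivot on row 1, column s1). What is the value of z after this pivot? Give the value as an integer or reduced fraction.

Minimum ratio for s1: 3/(3/22) = 22.
z changes by −(z-row coeff of s1)·ratio = −(-7/22)·22 = 7.
New z = 21 + 7 = 28.

28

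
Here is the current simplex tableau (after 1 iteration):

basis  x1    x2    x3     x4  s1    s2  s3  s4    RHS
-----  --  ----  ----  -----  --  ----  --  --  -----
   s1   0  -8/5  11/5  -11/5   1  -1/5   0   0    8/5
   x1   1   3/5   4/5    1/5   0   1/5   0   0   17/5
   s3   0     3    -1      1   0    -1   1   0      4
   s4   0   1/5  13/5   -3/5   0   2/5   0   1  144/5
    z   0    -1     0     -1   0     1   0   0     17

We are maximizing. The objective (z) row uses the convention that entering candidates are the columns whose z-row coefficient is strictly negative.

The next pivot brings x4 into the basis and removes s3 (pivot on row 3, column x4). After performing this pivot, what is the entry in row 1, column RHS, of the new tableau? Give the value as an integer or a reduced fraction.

Pivot element is row 3, column x4: 1.
Normalize row 3: new (row 3, RHS) = 4/1 = 4.
row 1 ← row 1 − (-11/5)·(new row 3): 8/5 − (-11/5)·4 = 52/5.

52/5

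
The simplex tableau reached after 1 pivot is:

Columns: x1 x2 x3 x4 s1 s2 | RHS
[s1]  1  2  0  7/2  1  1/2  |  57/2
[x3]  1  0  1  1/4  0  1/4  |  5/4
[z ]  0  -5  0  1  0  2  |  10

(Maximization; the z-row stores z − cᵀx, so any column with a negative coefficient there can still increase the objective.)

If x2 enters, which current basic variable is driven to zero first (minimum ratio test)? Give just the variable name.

Ratios: row 1 (s1): (57/2)/2 = 57/4; row 2 (x3): entry 0 ≤ 0, skip.
Minimum ratio 57/4 is in the s1 row, so s1 leaves.

s1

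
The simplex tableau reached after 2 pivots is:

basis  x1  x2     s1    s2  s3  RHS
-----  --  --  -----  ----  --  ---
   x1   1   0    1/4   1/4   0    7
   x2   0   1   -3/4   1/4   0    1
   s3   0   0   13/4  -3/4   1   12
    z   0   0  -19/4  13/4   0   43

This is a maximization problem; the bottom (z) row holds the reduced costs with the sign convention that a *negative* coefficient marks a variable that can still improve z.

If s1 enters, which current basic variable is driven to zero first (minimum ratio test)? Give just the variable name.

s3

Ratios: row 1 (x1): 7/(1/4) = 28; row 2 (x2): entry -3/4 ≤ 0, skip; row 3 (s3): 12/(13/4) = 48/13.
Minimum ratio 48/13 is in the s3 row, so s3 leaves.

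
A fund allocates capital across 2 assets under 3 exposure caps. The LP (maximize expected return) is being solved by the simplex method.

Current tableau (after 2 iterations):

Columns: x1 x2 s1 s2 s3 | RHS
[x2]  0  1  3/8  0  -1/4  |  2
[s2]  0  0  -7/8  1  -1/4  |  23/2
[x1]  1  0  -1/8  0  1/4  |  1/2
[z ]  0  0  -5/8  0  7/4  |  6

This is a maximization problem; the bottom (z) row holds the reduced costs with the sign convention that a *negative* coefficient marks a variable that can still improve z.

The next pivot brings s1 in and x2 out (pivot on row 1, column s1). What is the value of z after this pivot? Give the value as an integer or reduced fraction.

28/3

Minimum ratio for s1: 2/(3/8) = 16/3.
z changes by −(z-row coeff of s1)·ratio = −(-5/8)·(16/3) = 10/3.
New z = 6 + (10/3) = 28/3.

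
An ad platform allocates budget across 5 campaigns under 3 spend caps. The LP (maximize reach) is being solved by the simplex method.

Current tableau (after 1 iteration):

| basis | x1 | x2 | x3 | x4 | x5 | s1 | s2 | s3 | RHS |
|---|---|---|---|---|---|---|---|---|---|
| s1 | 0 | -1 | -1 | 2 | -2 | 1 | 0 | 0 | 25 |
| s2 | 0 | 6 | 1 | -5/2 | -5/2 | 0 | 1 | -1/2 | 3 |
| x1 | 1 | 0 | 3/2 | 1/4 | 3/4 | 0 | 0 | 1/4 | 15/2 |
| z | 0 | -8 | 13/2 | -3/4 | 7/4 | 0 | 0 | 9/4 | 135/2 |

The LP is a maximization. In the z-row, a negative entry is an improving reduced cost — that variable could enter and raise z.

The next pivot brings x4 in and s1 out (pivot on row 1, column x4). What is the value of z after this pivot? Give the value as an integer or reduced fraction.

Minimum ratio for x4: 25/2 = 25/2.
z changes by −(z-row coeff of x4)·ratio = −(-3/4)·(25/2) = 75/8.
New z = 135/2 + (75/8) = 615/8.

615/8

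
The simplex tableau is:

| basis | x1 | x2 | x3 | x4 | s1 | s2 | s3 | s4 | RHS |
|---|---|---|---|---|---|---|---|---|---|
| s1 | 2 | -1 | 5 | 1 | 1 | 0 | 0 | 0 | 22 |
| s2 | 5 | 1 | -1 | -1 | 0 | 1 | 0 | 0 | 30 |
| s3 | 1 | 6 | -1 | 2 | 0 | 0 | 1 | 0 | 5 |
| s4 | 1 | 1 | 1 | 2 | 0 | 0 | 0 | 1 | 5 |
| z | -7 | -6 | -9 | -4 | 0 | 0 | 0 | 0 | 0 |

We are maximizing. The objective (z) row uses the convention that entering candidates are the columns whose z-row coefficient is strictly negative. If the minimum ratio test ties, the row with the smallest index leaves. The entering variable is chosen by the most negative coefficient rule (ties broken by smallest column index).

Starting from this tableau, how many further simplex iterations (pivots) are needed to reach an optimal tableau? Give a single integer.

2

pivot: x3 in, s1 out → z = 198/5
pivot: x2 in, s4 out → z = 87/2
No improving column remains; optimal.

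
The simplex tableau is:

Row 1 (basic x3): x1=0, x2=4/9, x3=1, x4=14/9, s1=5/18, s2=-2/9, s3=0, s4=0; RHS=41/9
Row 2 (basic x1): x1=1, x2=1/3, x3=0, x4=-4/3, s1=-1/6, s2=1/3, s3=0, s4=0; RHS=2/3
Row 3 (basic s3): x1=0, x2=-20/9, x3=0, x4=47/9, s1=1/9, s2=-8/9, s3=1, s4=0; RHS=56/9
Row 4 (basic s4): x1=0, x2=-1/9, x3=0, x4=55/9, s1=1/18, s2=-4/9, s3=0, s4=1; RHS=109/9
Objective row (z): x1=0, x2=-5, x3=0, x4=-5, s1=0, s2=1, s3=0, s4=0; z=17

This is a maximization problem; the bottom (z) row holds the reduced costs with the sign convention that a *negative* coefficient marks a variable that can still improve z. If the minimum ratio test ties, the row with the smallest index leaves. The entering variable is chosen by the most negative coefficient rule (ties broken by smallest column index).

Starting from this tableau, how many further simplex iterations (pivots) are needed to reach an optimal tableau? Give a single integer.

pivot: x2 in, x1 out → z = 27
pivot: x4 in, x3 out → z = 109/2
No improving column remains; optimal.

2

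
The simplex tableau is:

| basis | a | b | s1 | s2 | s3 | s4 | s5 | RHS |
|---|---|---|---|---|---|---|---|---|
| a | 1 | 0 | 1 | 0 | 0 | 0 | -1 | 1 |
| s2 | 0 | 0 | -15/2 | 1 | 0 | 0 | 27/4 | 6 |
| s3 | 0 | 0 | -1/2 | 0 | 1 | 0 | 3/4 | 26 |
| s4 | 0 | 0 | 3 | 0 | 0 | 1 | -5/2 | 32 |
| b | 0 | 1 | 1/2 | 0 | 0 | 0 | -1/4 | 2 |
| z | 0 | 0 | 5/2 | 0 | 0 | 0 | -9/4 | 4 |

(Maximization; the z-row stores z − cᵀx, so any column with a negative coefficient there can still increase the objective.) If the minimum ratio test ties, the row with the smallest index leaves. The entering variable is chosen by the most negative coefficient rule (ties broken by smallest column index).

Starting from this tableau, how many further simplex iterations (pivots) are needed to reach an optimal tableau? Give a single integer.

pivot: s5 in, s2 out → z = 6
No improving column remains; optimal.

1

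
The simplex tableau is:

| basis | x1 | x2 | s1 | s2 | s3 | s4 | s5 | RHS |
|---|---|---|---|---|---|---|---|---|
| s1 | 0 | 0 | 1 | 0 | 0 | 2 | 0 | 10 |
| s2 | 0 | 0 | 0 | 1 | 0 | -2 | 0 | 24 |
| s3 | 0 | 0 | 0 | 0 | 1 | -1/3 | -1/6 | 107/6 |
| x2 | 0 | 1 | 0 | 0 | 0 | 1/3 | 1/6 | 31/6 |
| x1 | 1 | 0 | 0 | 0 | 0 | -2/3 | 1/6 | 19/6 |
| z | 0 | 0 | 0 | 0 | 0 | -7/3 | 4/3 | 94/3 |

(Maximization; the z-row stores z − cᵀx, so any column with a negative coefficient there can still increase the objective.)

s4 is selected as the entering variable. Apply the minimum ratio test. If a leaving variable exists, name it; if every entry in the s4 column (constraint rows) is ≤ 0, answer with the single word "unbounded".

s1

Ratios: row 1 (s1): 10/2 = 5; row 2 (s2): entry -2 ≤ 0, skip; row 3 (s3): entry -1/3 ≤ 0, skip; row 4 (x2): (31/6)/(1/3) = 31/2; row 5 (x1): entry -2/3 ≤ 0, skip.
Minimum ratio is in the s1 row, so s1 leaves.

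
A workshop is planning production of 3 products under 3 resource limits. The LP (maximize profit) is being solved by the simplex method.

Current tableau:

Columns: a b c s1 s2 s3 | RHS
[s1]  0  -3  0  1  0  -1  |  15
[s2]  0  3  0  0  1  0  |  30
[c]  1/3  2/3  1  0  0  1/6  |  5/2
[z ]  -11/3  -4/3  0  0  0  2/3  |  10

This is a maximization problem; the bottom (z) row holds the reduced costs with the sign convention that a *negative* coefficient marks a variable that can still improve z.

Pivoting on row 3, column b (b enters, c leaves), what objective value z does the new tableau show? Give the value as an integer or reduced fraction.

15

Minimum ratio for b: (5/2)/(2/3) = 15/4.
z changes by −(z-row coeff of b)·ratio = −(-4/3)·(15/4) = 5.
New z = 10 + 5 = 15.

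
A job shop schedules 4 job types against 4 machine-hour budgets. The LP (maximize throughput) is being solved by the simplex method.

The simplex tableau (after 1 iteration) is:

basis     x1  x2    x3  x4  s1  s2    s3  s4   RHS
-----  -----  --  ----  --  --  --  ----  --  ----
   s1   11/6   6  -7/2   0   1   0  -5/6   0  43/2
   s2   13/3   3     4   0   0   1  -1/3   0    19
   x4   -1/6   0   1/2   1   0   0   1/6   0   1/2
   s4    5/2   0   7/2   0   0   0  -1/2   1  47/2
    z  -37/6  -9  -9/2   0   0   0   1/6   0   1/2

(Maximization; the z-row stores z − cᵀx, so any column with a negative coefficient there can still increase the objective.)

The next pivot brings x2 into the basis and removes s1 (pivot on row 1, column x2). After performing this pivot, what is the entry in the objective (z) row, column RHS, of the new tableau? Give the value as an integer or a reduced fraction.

Pivot element is row 1, column x2: 6.
Normalize row 1: new (row 1, RHS) = (43/2)/6 = 43/12.
z-row ← z-row − (-9)·(new row 1): 1/2 − (-9)·(43/12) = 131/4.

131/4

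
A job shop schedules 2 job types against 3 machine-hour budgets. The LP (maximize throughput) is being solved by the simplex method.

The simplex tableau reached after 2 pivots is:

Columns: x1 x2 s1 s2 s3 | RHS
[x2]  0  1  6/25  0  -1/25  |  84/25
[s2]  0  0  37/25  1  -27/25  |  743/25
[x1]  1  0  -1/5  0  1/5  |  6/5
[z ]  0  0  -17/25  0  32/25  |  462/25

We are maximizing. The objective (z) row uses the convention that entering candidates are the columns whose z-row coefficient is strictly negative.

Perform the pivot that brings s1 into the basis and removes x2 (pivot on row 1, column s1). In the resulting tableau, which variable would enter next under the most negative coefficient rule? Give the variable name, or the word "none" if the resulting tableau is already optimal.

Pivot element 6/25. New z-row = old z-row − (-17/25)·(row 1/(6/25)).
Updated z-row coefficients: x1: 0, x2: 17/6, s1: 0, s2: 0, s3: 7/6.
No coefficient is strictly negative; the tableau after this pivot is optimal.

none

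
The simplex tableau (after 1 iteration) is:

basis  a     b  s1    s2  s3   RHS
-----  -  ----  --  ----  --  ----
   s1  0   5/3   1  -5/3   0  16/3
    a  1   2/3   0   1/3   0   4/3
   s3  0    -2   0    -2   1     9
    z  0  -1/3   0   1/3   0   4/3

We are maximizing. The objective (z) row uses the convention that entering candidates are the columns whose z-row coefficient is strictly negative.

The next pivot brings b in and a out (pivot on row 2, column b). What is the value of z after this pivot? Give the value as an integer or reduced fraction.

Minimum ratio for b: (4/3)/(2/3) = 2.
z changes by −(z-row coeff of b)·ratio = −(-1/3)·2 = 2/3.
New z = 4/3 + (2/3) = 2.

2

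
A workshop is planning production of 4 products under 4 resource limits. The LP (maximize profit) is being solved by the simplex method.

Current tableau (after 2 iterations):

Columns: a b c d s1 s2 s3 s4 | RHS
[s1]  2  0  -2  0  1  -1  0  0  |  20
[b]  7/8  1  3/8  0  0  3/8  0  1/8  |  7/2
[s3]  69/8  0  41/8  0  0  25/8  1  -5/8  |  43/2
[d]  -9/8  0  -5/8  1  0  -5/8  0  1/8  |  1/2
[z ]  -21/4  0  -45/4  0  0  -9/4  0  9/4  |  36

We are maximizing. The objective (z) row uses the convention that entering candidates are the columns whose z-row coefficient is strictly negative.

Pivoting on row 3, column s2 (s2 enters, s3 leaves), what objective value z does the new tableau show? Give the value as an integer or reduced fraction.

Minimum ratio for s2: (43/2)/(25/8) = 172/25.
z changes by −(z-row coeff of s2)·ratio = −(-9/4)·(172/25) = 387/25.
New z = 36 + (387/25) = 1287/25.

1287/25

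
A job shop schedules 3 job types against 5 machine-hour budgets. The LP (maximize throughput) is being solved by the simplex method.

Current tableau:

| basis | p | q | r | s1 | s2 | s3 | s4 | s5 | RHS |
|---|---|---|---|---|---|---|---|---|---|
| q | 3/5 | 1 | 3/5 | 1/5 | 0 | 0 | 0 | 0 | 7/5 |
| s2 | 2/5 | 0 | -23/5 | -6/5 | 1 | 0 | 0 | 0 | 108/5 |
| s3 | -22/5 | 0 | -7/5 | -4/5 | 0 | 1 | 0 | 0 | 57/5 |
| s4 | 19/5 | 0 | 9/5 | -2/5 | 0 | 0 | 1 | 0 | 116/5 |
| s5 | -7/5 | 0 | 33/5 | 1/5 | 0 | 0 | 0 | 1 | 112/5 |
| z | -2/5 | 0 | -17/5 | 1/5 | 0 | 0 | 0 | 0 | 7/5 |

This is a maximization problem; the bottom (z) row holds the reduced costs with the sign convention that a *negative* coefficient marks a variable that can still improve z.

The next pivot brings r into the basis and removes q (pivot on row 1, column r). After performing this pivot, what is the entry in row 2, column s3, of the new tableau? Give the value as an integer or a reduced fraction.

Pivot element is row 1, column r: 3/5.
Normalize row 1: new (row 1, s3) = 0/(3/5) = 0.
row 2 ← row 2 − (-23/5)·(new row 1): 0 − (-23/5)·0 = 0.

0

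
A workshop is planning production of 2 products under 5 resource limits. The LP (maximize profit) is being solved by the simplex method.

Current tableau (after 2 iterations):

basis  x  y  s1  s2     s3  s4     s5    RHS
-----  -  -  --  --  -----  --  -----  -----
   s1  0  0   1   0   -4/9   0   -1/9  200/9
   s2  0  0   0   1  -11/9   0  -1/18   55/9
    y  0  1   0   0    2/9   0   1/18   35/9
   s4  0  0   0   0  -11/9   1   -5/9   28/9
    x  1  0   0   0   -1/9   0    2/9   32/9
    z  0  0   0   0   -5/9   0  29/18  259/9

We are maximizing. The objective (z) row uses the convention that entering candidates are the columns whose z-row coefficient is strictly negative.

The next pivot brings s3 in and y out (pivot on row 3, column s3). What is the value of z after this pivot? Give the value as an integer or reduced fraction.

77/2

Minimum ratio for s3: (35/9)/(2/9) = 35/2.
z changes by −(z-row coeff of s3)·ratio = −(-5/9)·(35/2) = 175/18.
New z = 259/9 + (175/18) = 77/2.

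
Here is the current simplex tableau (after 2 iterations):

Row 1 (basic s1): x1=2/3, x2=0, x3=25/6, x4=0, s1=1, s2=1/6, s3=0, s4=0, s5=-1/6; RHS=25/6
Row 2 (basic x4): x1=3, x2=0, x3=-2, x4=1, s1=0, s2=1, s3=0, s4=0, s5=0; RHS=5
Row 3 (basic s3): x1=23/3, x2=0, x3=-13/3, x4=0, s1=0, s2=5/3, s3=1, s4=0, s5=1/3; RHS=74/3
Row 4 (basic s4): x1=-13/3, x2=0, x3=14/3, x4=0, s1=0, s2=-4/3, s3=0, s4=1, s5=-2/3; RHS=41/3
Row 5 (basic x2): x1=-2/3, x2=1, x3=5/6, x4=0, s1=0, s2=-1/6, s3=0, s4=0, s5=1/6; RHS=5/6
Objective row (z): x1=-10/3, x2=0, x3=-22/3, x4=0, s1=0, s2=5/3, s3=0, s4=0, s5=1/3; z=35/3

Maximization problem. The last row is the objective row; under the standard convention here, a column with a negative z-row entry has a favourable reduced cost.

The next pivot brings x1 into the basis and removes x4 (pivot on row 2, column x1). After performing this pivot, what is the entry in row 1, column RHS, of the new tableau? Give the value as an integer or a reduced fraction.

55/18

Pivot element is row 2, column x1: 3.
Normalize row 2: new (row 2, RHS) = 5/3 = 5/3.
row 1 ← row 1 − (2/3)·(new row 2): 25/6 − (2/3)·(5/3) = 55/18.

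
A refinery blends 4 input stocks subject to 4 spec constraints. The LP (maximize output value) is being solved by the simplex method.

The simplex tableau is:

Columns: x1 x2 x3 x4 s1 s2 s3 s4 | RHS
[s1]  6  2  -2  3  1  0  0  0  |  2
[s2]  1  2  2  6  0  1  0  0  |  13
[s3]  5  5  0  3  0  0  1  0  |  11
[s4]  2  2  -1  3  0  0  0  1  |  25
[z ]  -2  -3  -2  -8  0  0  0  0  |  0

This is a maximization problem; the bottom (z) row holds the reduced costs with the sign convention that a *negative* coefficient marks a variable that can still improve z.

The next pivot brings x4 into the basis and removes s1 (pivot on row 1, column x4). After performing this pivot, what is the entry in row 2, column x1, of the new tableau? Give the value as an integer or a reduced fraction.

Pivot element is row 1, column x4: 3.
Normalize row 1: new (row 1, x1) = 6/3 = 2.
row 2 ← row 2 − 6·(new row 1): 1 − 6·2 = -11.

-11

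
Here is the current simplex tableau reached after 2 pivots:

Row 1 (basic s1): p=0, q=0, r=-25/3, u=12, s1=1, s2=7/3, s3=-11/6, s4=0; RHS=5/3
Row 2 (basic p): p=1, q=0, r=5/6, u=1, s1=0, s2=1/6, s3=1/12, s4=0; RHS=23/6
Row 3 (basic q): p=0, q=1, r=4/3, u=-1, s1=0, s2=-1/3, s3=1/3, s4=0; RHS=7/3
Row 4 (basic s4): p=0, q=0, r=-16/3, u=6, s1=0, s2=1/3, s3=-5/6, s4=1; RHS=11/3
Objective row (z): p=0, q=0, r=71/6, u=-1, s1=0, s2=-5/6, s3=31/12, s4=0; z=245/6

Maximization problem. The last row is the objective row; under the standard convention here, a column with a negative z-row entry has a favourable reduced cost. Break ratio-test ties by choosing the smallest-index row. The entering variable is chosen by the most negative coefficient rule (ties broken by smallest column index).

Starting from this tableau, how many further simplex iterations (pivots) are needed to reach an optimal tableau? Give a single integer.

2

pivot: u in, s1 out → z = 1475/36
pivot: s2 in, u out → z = 290/7
No improving column remains; optimal.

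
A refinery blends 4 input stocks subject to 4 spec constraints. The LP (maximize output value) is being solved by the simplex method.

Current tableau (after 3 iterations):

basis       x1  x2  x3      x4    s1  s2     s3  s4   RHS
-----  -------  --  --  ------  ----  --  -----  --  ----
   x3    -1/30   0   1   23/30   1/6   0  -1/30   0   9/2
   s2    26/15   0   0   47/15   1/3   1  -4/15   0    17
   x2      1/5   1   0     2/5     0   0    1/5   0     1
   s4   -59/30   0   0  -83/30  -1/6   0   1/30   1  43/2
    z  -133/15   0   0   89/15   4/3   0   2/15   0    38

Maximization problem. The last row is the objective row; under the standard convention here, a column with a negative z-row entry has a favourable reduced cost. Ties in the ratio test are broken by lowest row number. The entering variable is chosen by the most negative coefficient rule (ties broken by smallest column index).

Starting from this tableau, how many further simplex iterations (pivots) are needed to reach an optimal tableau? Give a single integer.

1

pivot: x1 in, x2 out → z = 247/3
No improving column remains; optimal.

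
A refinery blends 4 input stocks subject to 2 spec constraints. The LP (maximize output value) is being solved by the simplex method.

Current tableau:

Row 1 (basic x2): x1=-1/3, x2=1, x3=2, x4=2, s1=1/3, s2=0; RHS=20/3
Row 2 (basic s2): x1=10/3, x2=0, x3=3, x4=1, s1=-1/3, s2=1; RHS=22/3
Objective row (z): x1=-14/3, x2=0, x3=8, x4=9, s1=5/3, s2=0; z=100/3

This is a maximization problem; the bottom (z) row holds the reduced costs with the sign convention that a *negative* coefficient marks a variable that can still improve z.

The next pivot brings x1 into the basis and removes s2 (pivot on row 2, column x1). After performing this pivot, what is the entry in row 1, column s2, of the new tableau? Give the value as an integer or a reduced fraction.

Pivot element is row 2, column x1: 10/3.
Normalize row 2: new (row 2, s2) = 1/(10/3) = 3/10.
row 1 ← row 1 − (-1/3)·(new row 2): 0 − (-1/3)·(3/10) = 1/10.

1/10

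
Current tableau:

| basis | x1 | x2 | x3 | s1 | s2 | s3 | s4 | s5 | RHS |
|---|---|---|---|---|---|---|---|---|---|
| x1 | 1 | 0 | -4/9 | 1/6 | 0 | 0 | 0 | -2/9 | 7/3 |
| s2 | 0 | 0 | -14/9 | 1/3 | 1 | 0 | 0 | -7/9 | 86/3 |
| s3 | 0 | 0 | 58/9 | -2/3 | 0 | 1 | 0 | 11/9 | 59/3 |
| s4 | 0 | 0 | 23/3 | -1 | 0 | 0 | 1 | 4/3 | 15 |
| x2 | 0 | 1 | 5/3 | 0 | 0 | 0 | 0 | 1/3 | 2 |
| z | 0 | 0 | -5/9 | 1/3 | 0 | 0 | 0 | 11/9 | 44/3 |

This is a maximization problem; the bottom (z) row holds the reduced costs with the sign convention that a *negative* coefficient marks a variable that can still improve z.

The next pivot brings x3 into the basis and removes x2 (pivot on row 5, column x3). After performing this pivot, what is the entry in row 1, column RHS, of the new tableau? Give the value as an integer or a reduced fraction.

Pivot element is row 5, column x3: 5/3.
Normalize row 5: new (row 5, RHS) = 2/(5/3) = 6/5.
row 1 ← row 1 − (-4/9)·(new row 5): 7/3 − (-4/9)·(6/5) = 43/15.

43/15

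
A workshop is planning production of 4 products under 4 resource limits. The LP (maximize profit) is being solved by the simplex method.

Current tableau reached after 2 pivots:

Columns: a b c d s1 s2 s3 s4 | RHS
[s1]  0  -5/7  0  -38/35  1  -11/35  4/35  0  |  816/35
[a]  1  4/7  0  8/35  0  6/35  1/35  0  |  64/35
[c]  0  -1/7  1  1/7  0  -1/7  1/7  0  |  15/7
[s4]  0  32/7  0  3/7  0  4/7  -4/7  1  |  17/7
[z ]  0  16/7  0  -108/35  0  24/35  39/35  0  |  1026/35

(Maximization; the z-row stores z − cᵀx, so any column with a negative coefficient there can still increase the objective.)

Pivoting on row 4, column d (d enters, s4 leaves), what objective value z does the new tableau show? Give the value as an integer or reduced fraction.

Minimum ratio for d: (17/7)/(3/7) = 17/3.
z changes by −(z-row coeff of d)·ratio = −(-108/35)·(17/3) = 612/35.
New z = 1026/35 + (612/35) = 234/5.

234/5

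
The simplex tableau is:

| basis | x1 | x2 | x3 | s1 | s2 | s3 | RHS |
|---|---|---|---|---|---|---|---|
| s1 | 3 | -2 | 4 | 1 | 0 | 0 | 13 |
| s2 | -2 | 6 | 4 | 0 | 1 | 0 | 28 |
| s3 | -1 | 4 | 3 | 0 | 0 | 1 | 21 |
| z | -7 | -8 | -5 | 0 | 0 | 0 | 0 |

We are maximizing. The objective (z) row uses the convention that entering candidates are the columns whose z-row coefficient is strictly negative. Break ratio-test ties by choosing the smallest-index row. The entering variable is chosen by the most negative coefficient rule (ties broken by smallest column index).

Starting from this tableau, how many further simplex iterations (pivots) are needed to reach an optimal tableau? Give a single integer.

3

pivot: x2 in, s2 out → z = 112/3
pivot: x1 in, s3 out → z = 105
pivot: s2 in, s1 out → z = 633/5
No improving column remains; optimal.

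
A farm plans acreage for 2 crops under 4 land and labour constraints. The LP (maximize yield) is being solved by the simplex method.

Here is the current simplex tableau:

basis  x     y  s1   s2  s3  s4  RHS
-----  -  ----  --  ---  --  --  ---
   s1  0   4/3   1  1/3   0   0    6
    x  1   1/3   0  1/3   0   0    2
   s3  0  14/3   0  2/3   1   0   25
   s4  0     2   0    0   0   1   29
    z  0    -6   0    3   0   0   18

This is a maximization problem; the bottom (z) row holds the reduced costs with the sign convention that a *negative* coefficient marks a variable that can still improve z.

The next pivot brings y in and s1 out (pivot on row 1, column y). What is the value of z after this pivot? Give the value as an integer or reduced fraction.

45

Minimum ratio for y: 6/(4/3) = 9/2.
z changes by −(z-row coeff of y)·ratio = −(-6)·(9/2) = 27.
New z = 18 + 27 = 45.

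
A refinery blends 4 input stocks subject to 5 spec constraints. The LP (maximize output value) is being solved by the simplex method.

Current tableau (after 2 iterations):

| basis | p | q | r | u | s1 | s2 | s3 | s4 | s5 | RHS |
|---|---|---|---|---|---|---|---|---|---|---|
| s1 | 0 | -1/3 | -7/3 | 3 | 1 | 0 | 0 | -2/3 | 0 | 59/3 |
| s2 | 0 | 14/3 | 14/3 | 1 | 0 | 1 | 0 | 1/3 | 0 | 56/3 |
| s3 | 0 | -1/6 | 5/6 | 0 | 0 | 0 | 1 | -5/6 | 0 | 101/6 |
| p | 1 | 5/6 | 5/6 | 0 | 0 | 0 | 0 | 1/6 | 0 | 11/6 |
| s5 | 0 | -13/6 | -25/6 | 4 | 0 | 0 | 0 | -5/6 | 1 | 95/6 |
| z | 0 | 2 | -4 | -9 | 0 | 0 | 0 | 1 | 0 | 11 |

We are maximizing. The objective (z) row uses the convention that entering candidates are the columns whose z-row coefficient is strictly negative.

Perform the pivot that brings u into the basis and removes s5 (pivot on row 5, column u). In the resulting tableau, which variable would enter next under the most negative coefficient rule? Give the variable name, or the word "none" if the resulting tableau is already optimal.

r

Pivot element 4. New z-row = old z-row − (-9)·(row 5/4).
Updated z-row coefficients: p: 0, q: -23/8, r: -107/8, u: 0, s1: 0, s2: 0, s3: 0, s4: -7/8, s5: 9/4.
The most negative is -107/8 in column r, so r would enter next.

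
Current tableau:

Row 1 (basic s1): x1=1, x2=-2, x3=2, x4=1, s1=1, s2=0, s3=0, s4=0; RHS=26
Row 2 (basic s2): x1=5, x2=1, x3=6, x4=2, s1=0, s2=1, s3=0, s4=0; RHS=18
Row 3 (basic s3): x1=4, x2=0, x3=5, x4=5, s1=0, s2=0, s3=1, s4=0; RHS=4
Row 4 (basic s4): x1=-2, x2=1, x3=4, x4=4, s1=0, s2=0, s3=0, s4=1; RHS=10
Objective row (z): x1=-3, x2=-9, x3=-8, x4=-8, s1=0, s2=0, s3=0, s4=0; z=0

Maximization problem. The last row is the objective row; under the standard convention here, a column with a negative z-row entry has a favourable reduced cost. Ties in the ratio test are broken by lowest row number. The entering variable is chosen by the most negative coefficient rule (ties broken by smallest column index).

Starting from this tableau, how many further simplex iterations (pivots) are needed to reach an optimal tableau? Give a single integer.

pivot: x2 in, s4 out → z = 90
pivot: x1 in, s3 out → z = 111
No improving column remains; optimal.

2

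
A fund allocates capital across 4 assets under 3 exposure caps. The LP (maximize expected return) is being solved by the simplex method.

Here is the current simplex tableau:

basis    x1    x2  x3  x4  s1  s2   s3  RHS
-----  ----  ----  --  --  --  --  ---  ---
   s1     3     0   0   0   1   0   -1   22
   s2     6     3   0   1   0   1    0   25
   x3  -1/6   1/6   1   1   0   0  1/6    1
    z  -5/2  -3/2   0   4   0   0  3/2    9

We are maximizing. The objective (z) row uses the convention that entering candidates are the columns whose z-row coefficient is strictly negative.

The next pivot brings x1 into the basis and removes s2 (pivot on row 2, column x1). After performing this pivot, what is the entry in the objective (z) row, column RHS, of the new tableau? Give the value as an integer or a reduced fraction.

233/12

Pivot element is row 2, column x1: 6.
Normalize row 2: new (row 2, RHS) = 25/6 = 25/6.
z-row ← z-row − (-5/2)·(new row 2): 9 − (-5/2)·(25/6) = 233/12.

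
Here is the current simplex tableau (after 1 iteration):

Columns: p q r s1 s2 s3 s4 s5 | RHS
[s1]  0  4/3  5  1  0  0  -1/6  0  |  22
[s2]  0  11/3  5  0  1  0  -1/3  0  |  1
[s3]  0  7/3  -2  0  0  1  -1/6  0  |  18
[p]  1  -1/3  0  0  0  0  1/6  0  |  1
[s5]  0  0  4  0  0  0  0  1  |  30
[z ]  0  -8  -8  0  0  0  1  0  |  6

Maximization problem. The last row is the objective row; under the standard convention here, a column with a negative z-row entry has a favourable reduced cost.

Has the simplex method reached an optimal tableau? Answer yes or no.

no

Column q has objective-row coefficient -8, which is negative; an improving pivot exists, so not yet optimal.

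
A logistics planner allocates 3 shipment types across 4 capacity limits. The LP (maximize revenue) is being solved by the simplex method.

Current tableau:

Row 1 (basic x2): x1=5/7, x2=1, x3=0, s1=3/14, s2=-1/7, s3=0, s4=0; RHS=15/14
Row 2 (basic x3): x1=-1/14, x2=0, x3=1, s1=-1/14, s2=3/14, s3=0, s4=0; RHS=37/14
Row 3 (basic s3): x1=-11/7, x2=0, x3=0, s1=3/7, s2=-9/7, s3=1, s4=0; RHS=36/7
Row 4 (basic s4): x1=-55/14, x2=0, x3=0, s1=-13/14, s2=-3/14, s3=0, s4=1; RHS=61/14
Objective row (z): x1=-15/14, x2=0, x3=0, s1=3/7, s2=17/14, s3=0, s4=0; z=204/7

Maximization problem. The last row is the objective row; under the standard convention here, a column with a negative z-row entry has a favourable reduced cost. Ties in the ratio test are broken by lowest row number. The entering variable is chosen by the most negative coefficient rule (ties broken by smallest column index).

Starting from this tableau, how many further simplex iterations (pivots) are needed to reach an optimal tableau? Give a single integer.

pivot: x1 in, x2 out → z = 123/4
No improving column remains; optimal.

1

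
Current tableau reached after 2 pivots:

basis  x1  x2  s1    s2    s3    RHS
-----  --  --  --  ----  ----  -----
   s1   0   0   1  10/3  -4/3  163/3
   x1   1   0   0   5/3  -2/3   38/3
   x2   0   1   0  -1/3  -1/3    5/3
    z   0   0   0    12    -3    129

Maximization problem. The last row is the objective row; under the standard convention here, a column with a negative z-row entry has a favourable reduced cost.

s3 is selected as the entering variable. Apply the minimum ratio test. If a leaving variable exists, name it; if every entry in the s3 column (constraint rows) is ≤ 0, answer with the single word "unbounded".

s3-column entries: row 1: -4/3, row 2: -2/3, row 3: -1/3. All ≤ 0, so s3 can increase without bound; the LP is unbounded in this direction.

unbounded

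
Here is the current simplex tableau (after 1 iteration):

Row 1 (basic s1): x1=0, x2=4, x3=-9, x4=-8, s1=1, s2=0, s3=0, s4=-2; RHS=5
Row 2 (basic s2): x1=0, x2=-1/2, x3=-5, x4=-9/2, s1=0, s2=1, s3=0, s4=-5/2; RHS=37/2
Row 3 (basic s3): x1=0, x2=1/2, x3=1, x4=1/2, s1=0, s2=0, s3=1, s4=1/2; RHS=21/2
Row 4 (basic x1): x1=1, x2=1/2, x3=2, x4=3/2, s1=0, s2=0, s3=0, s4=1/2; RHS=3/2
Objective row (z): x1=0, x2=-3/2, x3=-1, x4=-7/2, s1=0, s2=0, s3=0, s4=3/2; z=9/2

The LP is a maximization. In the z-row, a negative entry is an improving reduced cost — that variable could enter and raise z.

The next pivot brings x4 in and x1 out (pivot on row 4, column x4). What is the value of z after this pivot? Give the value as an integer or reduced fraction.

8

Minimum ratio for x4: (3/2)/(3/2) = 1.
z changes by −(z-row coeff of x4)·ratio = −(-7/2)·1 = 7/2.
New z = 9/2 + (7/2) = 8.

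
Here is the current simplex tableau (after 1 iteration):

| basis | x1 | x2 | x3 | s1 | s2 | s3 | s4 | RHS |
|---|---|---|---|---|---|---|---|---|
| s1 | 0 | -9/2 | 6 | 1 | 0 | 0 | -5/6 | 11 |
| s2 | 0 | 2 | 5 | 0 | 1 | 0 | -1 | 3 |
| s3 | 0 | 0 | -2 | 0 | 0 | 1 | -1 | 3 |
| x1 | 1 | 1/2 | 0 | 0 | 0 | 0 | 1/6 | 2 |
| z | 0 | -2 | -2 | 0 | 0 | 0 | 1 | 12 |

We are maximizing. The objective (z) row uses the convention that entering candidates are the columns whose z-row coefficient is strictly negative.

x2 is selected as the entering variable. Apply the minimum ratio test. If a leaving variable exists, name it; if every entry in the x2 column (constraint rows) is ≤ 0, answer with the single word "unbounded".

s2

Ratios: row 1 (s1): entry -9/2 ≤ 0, skip; row 2 (s2): 3/2 = 3/2; row 3 (s3): entry 0 ≤ 0, skip; row 4 (x1): 2/(1/2) = 4.
Minimum ratio is in the s2 row, so s2 leaves.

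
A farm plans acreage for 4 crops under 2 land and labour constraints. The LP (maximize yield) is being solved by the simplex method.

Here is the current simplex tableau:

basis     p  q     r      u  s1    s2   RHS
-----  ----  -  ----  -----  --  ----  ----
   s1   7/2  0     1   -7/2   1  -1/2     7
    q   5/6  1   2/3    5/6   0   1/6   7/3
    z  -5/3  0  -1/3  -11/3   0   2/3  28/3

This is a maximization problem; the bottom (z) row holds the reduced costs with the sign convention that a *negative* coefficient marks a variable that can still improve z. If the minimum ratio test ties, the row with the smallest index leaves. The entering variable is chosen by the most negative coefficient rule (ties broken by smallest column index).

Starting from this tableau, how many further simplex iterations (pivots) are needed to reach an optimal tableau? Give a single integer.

pivot: u in, q out → z = 98/5
No improving column remains; optimal.

1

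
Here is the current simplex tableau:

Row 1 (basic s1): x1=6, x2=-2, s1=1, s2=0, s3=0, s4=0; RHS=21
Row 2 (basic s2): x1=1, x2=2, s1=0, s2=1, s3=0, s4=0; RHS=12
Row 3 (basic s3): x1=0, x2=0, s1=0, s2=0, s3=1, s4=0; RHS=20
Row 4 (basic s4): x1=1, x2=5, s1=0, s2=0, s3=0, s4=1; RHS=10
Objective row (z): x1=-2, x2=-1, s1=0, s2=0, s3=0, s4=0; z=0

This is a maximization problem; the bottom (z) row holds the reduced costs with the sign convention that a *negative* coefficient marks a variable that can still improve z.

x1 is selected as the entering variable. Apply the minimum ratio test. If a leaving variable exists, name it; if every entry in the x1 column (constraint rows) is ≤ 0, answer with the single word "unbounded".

s1

Ratios: row 1 (s1): 21/6 = 7/2; row 2 (s2): 12/1 = 12; row 3 (s3): entry 0 ≤ 0, skip; row 4 (s4): 10/1 = 10.
Minimum ratio is in the s1 row, so s1 leaves.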